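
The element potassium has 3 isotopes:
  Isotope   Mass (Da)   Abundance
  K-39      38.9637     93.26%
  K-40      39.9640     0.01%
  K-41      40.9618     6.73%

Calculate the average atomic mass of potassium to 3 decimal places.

The abundance-weighted mean is 0.9326 × 38.9637 + 0.0001 × 39.9640 + 0.0673 × 40.9618
= 36.33755 + 0.00400 + 2.75673 = 39.09828 Da

39.098 Da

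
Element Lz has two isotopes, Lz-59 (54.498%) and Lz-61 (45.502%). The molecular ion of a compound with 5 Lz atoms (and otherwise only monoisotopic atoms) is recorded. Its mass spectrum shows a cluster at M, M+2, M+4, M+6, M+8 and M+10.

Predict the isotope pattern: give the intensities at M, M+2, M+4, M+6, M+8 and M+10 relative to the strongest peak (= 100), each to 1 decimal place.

14.3 : 59.9 : 100.0 : 83.5 : 34.9 : 5.8

The 5 Lz atoms are independent, so intensities follow the terms of (0.54498 + 0.45502)^5.
P(M) = 0.54498^5 = 0.048073
P(M+2) = 5 × 0.54498^4 × 0.45502^1 = 0.200689
P(M+4) = 10 × 0.54498^3 × 0.45502^2 = 0.335122
P(M+6) = 10 × 0.54498^2 × 0.45502^3 = 0.279803
P(M+8) = 5 × 0.54498^1 × 0.45502^4 = 0.116808
P(M+10) = 0.45502^5 = 0.019505
The M+4 peak is largest (0.335122); scaling to 100 gives 14.3 : 59.9 : 100.0 : 83.5 : 34.9 : 5.8.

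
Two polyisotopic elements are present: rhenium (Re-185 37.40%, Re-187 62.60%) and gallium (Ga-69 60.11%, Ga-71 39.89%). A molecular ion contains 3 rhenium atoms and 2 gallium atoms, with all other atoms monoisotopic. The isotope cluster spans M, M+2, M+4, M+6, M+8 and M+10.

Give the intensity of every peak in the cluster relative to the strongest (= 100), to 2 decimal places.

Rhenium pattern (n=3): 0.05231362 : 0.26268713 : 0.43968487 : 0.24531438
Gallium pattern (n=2): 0.36132121 : 0.47955758 : 0.15912121
Convolve the two distributions (both contribute in 2-u steps):
  M: 0.05231362×0.36132121 = 0.018902
  M+2: 0.05231362×0.47955758 + 0.26268713×0.36132121 = 0.120002
  M+4: 0.05231362×0.15912121 + 0.26268713×0.47955758 + 0.43968487×0.36132121 = 0.293165
  M+6: 0.26268713×0.15912121 + 0.43968487×0.47955758 + 0.24531438×0.36132121 = 0.341291
  M+8: 0.43968487×0.15912121 + 0.24531438×0.47955758 = 0.187606
  M+10: 0.24531438×0.15912121 = 0.039035
Scale to base peak (0.341291) = 100: 5.54 : 35.16 : 85.90 : 100.00 : 54.97 : 11.44

5.54 : 35.16 : 85.90 : 100.00 : 54.97 : 11.44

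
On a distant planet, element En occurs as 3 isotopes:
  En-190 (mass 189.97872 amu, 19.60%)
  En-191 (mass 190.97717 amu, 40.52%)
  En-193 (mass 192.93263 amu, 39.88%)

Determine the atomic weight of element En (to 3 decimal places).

191.561 amu

Ar = Σ fᵢ·mᵢ = 0.1960 × 189.97872 + 0.4052 × 190.97717 + 0.3988 × 192.93263
= 37.235829 + 77.383949 + 76.941533 = 191.561311 amu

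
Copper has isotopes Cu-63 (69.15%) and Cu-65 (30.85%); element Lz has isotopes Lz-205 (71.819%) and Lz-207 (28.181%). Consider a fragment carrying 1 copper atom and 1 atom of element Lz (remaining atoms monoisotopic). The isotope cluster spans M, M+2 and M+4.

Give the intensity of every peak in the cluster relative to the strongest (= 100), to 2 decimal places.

100.00 : 83.85 : 17.51

Copper pattern (n=1): 0.6915 : 0.3085
Element Lz pattern (n=1): 0.71819 : 0.28181
Convolve the two distributions (both contribute in 2-u steps):
  M: 0.6915×0.71819 = 0.496628
  M+2: 0.6915×0.28181 + 0.3085×0.71819 = 0.416433
  M+4: 0.3085×0.28181 = 0.086938
Scale to base peak (0.496628) = 100: 100.00 : 83.85 : 17.51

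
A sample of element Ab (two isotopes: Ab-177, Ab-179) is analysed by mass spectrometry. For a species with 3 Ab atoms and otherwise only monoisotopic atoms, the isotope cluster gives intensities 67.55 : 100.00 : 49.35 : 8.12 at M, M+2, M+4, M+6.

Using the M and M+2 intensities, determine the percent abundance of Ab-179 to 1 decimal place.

33.0%

Let p = fractional abundance of Ab-177. I(M+2)/I(M) = [C(3,1)·p^2·(1−p)] / p^3 = 3·(1−p)/p = 100.00/67.55 = 1.4804
(1−p)/p = 1.4804/3 = 0.4935  ⇒  p = 1/(1 + 0.4935) = 0.6696
Ab-177: 67.0%, Ab-179: 33.0%.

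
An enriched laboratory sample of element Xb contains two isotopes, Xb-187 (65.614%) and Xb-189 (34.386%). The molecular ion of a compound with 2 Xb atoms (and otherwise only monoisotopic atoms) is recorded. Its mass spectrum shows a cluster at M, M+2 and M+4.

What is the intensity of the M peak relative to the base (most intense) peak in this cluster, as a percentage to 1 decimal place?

Binomial terms of (0.65614 + 0.34386)^2: M 0.4305, M+2 0.4512, M+4 0.1182 → M+2 is the base peak.
P(M+2) = C(2,1) × 0.65614^1 × 0.34386^1 = 2 × 0.65614 × 0.34386 = 0.451241 (base)
P(M) = C(2,0) × 0.65614^2 × 0.34386^0 = 1 × 0.4305197 × 1.0000 = 0.430520
Relative intensity = 0.430520 / 0.451241 × 100 = 95.4

95.4%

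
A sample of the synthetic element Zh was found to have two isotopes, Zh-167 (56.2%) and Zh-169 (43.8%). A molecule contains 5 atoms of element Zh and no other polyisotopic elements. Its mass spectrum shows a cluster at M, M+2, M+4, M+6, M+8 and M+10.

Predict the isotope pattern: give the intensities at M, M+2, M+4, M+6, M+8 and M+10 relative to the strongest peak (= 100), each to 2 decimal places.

16.46 : 64.16 : 100.00 : 77.94 : 30.37 : 4.73

The 5 Zh atoms are independent, so intensities follow the terms of (0.562 + 0.438)^5.
P(M) = 0.562^5 = 0.056064
P(M+2) = 5 × 0.562^4 × 0.438^1 = 0.218469
P(M+4) = 10 × 0.562^3 × 0.438^2 = 0.340531
P(M+6) = 10 × 0.562^2 × 0.438^3 = 0.265396
P(M+8) = 5 × 0.562^1 × 0.438^4 = 0.103420
P(M+10) = 0.438^5 = 0.016120
The M+4 peak is largest (0.340531); scaling to 100 gives 16.46 : 64.16 : 100.00 : 77.94 : 30.37 : 4.73.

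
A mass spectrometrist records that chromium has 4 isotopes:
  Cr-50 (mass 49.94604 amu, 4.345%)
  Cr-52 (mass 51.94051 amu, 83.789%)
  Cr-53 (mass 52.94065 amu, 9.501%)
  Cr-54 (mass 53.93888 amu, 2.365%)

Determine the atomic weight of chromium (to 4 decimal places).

Weight each isotope mass by its fractional abundance: 0.04345 × 49.94604 + 0.83789 × 51.94051 + 0.09501 × 52.94065 + 0.02365 × 53.93888
= 2.170155 + 43.520434 + 5.029891 + 1.275655 = 51.996135 amu

51.9961 amu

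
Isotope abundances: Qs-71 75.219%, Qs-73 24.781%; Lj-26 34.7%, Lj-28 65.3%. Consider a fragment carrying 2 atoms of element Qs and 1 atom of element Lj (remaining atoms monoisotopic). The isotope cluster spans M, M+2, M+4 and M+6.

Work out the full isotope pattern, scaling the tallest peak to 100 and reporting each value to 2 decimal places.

Element Qs pattern (n=2): 0.5657898 : 0.37280041 : 0.0614098
Element Lj pattern (n=1): 0.3470 : 0.6530
Convolve the two distributions (both contribute in 2-u steps):
  M: 0.5657898×0.3470 = 0.196329
  M+2: 0.5657898×0.6530 + 0.37280041×0.3470 = 0.498822
  M+4: 0.37280041×0.6530 + 0.0614098×0.3470 = 0.264748
  M+6: 0.0614098×0.6530 = 0.040101
Scale to base peak (0.498822) = 100: 39.36 : 100.00 : 53.07 : 8.04

39.36 : 100.00 : 53.07 : 8.04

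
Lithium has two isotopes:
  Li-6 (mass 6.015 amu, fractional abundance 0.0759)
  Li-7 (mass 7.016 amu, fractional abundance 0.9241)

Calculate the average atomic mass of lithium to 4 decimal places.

6.9400 amu

The abundance-weighted mean is 0.0759 × 6.015 + 0.9241 × 7.016
= 0.45654 + 6.48349 = 6.94003 amu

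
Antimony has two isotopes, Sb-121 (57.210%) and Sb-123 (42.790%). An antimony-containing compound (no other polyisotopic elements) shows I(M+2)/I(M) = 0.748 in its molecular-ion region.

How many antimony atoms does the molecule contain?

With n Sb atoms, P(M+2)/P(M) = C(n,1)·p^(n−1)q / p^n = n·q/p = n · 0.42790/0.57210.
n = 0.748 × 0.57210/0.42790 = 1.00 ≈ 1

1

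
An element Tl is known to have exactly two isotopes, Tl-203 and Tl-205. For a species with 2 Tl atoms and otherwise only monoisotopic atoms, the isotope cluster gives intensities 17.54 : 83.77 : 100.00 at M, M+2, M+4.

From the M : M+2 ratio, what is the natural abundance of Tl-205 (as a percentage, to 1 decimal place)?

70.5%

Let p = fractional abundance of Tl-203. I(M+2)/I(M) = [C(2,1)·p^1·(1−p)] / p^2 = 2·(1−p)/p = 83.77/17.54 = 4.7759
(1−p)/p = 4.7759/2 = 2.3880  ⇒  p = 1/(1 + 2.3880) = 0.2952
Tl-203: 29.5%, Tl-205: 70.5%.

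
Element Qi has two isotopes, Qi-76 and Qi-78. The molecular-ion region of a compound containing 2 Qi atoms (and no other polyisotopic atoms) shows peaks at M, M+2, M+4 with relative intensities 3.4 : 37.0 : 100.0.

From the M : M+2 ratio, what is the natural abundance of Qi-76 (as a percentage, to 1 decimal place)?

Let p = fractional abundance of Qi-76. I(M+2)/I(M) = [C(2,1)·p^1·(1−p)] / p^2 = 2·(1−p)/p = 37.0/3.4 = 10.8824
(1−p)/p = 10.8824/2 = 5.4412  ⇒  p = 1/(1 + 5.4412) = 0.1553
Qi-76: 15.5%, Qi-78: 84.5%.

15.5%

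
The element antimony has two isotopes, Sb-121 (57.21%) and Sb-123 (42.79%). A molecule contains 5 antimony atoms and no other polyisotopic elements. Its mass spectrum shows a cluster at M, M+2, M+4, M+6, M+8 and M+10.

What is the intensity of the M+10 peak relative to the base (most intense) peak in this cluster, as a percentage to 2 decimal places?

Term probabilities: M 0.0613, M+2 0.2292, M+4 0.3428, M+6 0.2564, M+8 0.0959, M+10 0.0143. Base peak = M+4.
P(M+4) = C(5,2) × 0.5721^3 × 0.4279^2 = 10 × 0.18724742 × 0.18309841 = 0.342847 (base)
P(M+10) = C(5,5) × 0.5721^0 × 0.4279^5 = 1 × 1.0000 × 0.01434536 = 0.014345
Relative intensity = 0.014345 / 0.342847 × 100 = 4.18

4.18%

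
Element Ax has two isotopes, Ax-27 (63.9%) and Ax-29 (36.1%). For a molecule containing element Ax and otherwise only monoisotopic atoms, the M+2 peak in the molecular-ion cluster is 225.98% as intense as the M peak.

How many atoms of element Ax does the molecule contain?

With n Ax atoms, P(M+2)/P(M) = C(n,1)·p^(n−1)q / p^n = n·q/p = n · 0.361/0.639.
n = 2.2598 × 0.639/0.361 = 4.00 ≈ 4

4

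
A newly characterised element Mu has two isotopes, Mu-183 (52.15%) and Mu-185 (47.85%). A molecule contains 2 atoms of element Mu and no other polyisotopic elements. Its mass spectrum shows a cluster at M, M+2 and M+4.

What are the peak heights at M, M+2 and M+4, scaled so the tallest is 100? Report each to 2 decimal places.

54.49 : 100.00 : 45.88

Expanding (0.5215 + 0.4785)^2:
P(M) = 0.5215^2 = 0.271962
P(M+2) = 2 × 0.5215^1 × 0.4785^1 = 0.499076
P(M+4) = 0.4785^2 = 0.228962
The M+2 peak is largest (0.499076); scaling to 100 gives 54.49 : 100.00 : 45.88.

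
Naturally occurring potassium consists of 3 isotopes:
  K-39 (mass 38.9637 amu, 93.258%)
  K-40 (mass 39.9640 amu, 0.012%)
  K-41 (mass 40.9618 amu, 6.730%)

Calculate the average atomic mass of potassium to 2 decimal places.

39.10 amu

Weight each isotope mass by its fractional abundance: 0.93258 × 38.9637 + 0.00012 × 39.9640 + 0.06730 × 40.9618
= 36.33677 + 0.00480 + 2.75673 = 39.09830 amu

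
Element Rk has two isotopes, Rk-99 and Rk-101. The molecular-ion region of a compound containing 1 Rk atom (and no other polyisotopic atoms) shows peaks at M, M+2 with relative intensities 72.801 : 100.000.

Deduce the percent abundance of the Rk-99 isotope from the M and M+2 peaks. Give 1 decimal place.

Let p = fractional abundance of Rk-99. I(M+2)/I(M) = [C(1,1)·p^0·(1−p)] / p^1 = 1·(1−p)/p = 100.000/72.801 = 1.3736
(1−p)/p = 1.3736/1 = 1.3736  ⇒  p = 1/(1 + 1.3736) = 0.4213
Rk-99: 42.1%, Rk-101: 57.9%.

42.1%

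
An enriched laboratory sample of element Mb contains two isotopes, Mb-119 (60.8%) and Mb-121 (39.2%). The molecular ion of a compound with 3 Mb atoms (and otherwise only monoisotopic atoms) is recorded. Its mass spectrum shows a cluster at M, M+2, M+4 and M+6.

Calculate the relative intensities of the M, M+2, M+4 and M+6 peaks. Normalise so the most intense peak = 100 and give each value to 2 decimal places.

51.70 : 100.00 : 64.47 : 13.86

The 3 Mb atoms are independent, so intensities follow the terms of (0.608 + 0.392)^3.
P(M) = 0.608^3 = 0.224756
P(M+2) = 3 × 0.608^2 × 0.392^1 = 0.434725
P(M+4) = 3 × 0.608^1 × 0.392^2 = 0.280283
P(M+6) = 0.392^3 = 0.060236
The M+2 peak is largest (0.434725); scaling to 100 gives 51.70 : 100.00 : 64.47 : 13.86.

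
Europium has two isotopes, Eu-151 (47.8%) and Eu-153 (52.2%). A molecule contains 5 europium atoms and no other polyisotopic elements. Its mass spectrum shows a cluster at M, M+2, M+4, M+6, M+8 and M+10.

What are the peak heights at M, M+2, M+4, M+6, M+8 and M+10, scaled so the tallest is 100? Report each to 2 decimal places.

Each Eu atom is independently Eu-151 (p = 0.478) or Eu-153 (q = 0.522); the cluster is the binomial expansion (p + q)^5.
P(M) = 0.478^5 = 0.024954
P(M+2) = 5 × 0.478^4 × 0.522^1 = 0.136255
P(M+4) = 10 × 0.478^3 × 0.522^2 = 0.297594
P(M+6) = 10 × 0.478^2 × 0.522^3 = 0.324988
P(M+8) = 5 × 0.478^1 × 0.522^4 = 0.177452
P(M+10) = 0.522^5 = 0.038757
The M+6 peak is largest (0.324988); scaling to 100 gives 7.68 : 41.93 : 91.57 : 100.00 : 54.60 : 11.93.

7.68 : 41.93 : 91.57 : 100.00 : 54.60 : 11.93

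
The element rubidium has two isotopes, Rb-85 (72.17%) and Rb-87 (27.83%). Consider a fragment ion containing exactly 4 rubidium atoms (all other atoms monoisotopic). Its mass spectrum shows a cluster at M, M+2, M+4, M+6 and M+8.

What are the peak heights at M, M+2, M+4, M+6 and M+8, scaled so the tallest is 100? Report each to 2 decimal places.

The 4 Rb atoms are independent, so intensities follow the terms of (0.7217 + 0.2783)^4.
P(M) = 0.7217^4 = 0.271286
P(M+2) = 4 × 0.7217^3 × 0.2783^1 = 0.418450
P(M+4) = 6 × 0.7217^2 × 0.2783^2 = 0.242042
P(M+6) = 4 × 0.7217^1 × 0.2783^3 = 0.062224
P(M+8) = 0.2783^4 = 0.005999
The M+2 peak is largest (0.418450); scaling to 100 gives 64.83 : 100.00 : 57.84 : 14.87 : 1.43.

64.83 : 100.00 : 57.84 : 14.87 : 1.43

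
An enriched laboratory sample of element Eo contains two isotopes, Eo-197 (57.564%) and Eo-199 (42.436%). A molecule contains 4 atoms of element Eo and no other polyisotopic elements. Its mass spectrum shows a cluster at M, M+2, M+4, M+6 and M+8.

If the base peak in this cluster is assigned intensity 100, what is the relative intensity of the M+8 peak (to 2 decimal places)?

(0.57564 + 0.42436)^4 gives M 0.1098, M+2 0.3238, M+4 0.3580, M+6 0.1760, M+8 0.0324; the largest is M+4.
P(M+4) = C(4,2) × 0.57564^2 × 0.42436^2 = 6 × 0.33136141 × 0.18008141 = 0.358032 (base)
P(M+8) = C(4,4) × 0.57564^0 × 0.42436^4 = 1 × 1.0000 × 0.03242931 = 0.032429
Relative intensity = 0.032429 / 0.358032 × 100 = 9.06

9.06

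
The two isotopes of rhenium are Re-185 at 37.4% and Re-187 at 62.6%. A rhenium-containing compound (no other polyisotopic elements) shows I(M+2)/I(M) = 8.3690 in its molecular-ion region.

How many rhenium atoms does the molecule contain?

The M+2/M ratio from n Re atoms is n · q/p = n · 0.626/0.374.
n = 8.3690 × 0.374/0.626 = 5.00 ≈ 5

5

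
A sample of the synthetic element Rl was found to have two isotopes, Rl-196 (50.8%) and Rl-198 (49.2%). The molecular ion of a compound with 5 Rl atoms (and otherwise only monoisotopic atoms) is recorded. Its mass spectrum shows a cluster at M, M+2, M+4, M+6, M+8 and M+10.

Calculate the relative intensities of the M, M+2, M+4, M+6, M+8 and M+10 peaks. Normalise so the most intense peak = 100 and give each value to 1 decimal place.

Expanding (0.508 + 0.492)^5:
P(M) = 0.508^5 = 0.033831
P(M+2) = 5 × 0.508^4 × 0.492^1 = 0.163829
P(M+4) = 10 × 0.508^3 × 0.492^2 = 0.317337
P(M+6) = 10 × 0.508^2 × 0.492^3 = 0.307343
P(M+8) = 5 × 0.508^1 × 0.492^4 = 0.148831
P(M+10) = 0.492^5 = 0.028829
The M+4 peak is largest (0.317337); scaling to 100 gives 10.7 : 51.6 : 100.0 : 96.9 : 46.9 : 9.1.

10.7 : 51.6 : 100.0 : 96.9 : 46.9 : 9.1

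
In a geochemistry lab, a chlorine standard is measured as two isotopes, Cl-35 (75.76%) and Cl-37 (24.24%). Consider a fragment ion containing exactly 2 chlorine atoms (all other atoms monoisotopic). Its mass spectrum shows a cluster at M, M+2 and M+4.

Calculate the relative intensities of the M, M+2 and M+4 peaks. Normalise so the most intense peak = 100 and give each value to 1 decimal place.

Each Cl atom is independently Cl-35 (p = 0.7576) or Cl-37 (q = 0.2424); the cluster is the binomial expansion (p + q)^2.
P(M) = 0.7576^2 = 0.573958
P(M+2) = 2 × 0.7576^1 × 0.2424^1 = 0.367284
P(M+4) = 0.2424^2 = 0.058758
The M peak is largest (0.573958); scaling to 100 gives 100.0 : 64.0 : 10.2.

100.0 : 64.0 : 10.2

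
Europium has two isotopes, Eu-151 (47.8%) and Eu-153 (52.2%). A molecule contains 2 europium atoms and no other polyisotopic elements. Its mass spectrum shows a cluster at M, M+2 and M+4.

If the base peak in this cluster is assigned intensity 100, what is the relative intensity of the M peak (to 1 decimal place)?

45.8

(0.478 + 0.522)^2 gives M 0.2285, M+2 0.4990, M+4 0.2725; the largest is M+2.
P(M+2) = C(2,1) × 0.478^1 × 0.522^1 = 2 × 0.4780 × 0.5220 = 0.499032 (base)
P(M) = C(2,0) × 0.478^2 × 0.522^0 = 1 × 0.228484 × 1.0000 = 0.228484
Relative intensity = 0.228484 / 0.499032 × 100 = 45.8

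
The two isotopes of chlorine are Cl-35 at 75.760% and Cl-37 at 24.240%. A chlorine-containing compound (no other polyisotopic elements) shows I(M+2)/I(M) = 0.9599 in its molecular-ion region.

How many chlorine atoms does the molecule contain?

With n Cl atoms, P(M+2)/P(M) = C(n,1)·p^(n−1)q / p^n = n·q/p = n · 0.24240/0.75760.
n = 0.9599 × 0.75760/0.24240 = 3.00 ≈ 3

3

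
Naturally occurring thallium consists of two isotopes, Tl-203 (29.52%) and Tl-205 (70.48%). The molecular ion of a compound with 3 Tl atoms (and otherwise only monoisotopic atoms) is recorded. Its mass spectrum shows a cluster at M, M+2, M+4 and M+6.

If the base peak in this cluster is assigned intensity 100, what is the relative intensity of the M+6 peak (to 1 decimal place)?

79.6

(0.2952 + 0.7048)^3 gives M 0.0257, M+2 0.1843, M+4 0.4399, M+6 0.3501; the largest is M+4.
P(M+4) = C(3,2) × 0.2952^1 × 0.7048^2 = 3 × 0.2952 × 0.49674304 = 0.439916 (base)
P(M+6) = C(3,3) × 0.2952^0 × 0.7048^3 = 1 × 1.0000 × 0.35010449 = 0.350104
Relative intensity = 0.350104 / 0.439916 × 100 = 79.6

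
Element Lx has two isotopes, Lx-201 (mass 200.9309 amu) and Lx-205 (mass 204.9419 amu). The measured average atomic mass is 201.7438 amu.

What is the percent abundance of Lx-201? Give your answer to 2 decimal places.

With x = fraction of Lx-201 (so Lx-205 is 1 − x):
200.9309·x + 204.9419·(1 − x) = 201.7438
(200.9309 − 204.9419)·x = 201.7438 − 204.9419
x = -3.1981 / -4.0110 = 0.79733 → 79.73% Lx-201, 20.27% Lx-205.

79.73%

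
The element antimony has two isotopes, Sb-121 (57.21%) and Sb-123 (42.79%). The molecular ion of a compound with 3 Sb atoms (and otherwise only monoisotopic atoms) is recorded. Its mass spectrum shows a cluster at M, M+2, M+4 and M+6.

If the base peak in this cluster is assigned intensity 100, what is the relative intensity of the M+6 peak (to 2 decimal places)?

18.65

Term probabilities: M 0.1872, M+2 0.4202, M+4 0.3143, M+6 0.0783. Base peak = M+2.
P(M+2) = C(3,1) × 0.5721^2 × 0.4279^1 = 3 × 0.32729841 × 0.4279 = 0.420153 (base)
P(M+6) = C(3,3) × 0.5721^0 × 0.4279^3 = 1 × 1.0000 × 0.07834781 = 0.078348
Relative intensity = 0.078348 / 0.420153 × 100 = 18.65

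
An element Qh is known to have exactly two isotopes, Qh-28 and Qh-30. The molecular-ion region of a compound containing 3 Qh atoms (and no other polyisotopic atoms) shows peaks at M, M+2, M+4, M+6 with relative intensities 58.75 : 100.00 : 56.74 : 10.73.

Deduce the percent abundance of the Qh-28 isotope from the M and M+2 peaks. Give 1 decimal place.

63.8%

Write p for the Qh-28 fraction. I(M+2)/I(M) = [C(3,1)·p^2·(1−p)] / p^3 = 3·(1−p)/p = 100.00/58.75 = 1.7021
(1−p)/p = 1.7021/3 = 0.5674  ⇒  p = 1/(1 + 0.5674) = 0.6380
Qh-28: 63.8%, Qh-30: 36.2%.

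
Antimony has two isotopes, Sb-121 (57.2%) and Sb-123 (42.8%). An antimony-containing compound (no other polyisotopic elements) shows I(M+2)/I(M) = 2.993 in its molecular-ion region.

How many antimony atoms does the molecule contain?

4

The M+2/M ratio from n Sb atoms is n · q/p = n · 0.428/0.572.
n = 2.993 × 0.572/0.428 = 4.00 ≈ 4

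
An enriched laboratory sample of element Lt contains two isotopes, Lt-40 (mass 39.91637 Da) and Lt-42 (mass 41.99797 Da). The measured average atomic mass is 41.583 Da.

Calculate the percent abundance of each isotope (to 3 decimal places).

With x = fraction of Lt-40 (so Lt-42 is 1 − x):
39.91637·x + 41.99797·(1 − x) = 41.583
(39.91637 − 41.99797)·x = 41.583 − 41.99797
x = -0.41497 / -2.08160 = 0.19935 → 19.935% Lt-40, 80.065% Lt-42.

Lt-40: 19.935%, Lt-42: 80.065%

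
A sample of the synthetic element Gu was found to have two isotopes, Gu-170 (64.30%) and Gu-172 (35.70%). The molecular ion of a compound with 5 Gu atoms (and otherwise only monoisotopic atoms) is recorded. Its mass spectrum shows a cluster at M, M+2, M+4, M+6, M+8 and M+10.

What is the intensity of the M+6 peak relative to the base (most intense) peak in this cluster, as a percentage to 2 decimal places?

Binomial terms of (0.6430 + 0.3570)^5: M 0.1099, M+2 0.3051, M+4 0.3388, M+6 0.1881, M+8 0.0522, M+10 0.0058 → M+4 is the base peak.
P(M+4) = C(5,2) × 0.6430^3 × 0.3570^2 = 10 × 0.26584771 × 0.127449 = 0.338820 (base)
P(M+6) = C(5,3) × 0.6430^2 × 0.3570^3 = 10 × 0.413449 × 0.04549929 = 0.188116
Relative intensity = 0.188116 / 0.338820 × 100 = 55.52

55.52%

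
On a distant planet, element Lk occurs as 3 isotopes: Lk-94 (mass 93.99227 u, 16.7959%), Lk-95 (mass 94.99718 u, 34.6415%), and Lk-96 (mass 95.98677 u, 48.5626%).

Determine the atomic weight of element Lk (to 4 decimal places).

Weight each isotope mass by its fractional abundance: 0.167959 × 93.99227 + 0.346415 × 94.99718 + 0.485626 × 95.98677
= 15.786848 + 32.908448 + 46.613671 = 95.308967 u

95.3090 u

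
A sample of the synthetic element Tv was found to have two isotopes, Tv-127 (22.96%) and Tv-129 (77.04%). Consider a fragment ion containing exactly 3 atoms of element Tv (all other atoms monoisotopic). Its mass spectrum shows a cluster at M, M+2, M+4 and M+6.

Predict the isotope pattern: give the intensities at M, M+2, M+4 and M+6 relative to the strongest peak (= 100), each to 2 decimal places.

2.65 : 26.65 : 89.41 : 100.00

The 3 Tv atoms are independent, so intensities follow the terms of (0.2296 + 0.7704)^3.
P(M) = 0.2296^3 = 0.012104
P(M+2) = 3 × 0.2296^2 × 0.7704^1 = 0.121838
P(M+4) = 3 × 0.2296^1 × 0.7704^2 = 0.408814
P(M+6) = 0.7704^3 = 0.457245
The M+6 peak is largest (0.457245); scaling to 100 gives 2.65 : 26.65 : 89.41 : 100.00.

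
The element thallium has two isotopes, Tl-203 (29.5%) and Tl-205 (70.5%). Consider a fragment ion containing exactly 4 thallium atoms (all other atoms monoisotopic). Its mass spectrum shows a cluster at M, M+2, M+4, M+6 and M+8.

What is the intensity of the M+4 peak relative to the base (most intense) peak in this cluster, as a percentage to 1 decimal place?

Term probabilities: M 0.0076, M+2 0.0724, M+4 0.2595, M+6 0.4135, M+8 0.2470. Base peak = M+6.
P(M+6) = C(4,3) × 0.295^1 × 0.705^3 = 4 × 0.2950 × 0.35040263 = 0.413475 (base)
P(M+4) = C(4,2) × 0.295^2 × 0.705^2 = 6 × 0.087025 × 0.497025 = 0.259522
Relative intensity = 0.259522 / 0.413475 × 100 = 62.8

62.8%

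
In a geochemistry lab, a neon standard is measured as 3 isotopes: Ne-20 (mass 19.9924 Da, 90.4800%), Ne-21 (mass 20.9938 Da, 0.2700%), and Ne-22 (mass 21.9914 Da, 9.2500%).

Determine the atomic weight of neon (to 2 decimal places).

20.18 Da

The abundance-weighted mean is 0.904800 × 19.9924 + 0.002700 × 20.9938 + 0.092500 × 21.9914
= 18.08912 + 0.05668 + 2.03420 = 20.18000 Da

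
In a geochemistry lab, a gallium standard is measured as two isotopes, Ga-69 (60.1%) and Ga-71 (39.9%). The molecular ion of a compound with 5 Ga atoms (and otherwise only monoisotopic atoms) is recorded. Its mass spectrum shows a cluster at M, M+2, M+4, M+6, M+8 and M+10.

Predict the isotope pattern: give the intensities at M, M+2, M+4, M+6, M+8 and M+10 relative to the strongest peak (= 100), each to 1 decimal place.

Each Ga atom is independently Ga-69 (p = 0.601) or Ga-71 (q = 0.399); the cluster is the binomial expansion (p + q)^5.
P(M) = 0.601^5 = 0.078410
P(M+2) = 5 × 0.601^4 × 0.399^1 = 0.260280
P(M+4) = 10 × 0.601^3 × 0.399^2 = 0.345596
P(M+6) = 10 × 0.601^2 × 0.399^3 = 0.229439
P(M+8) = 5 × 0.601^1 × 0.399^4 = 0.076162
P(M+10) = 0.399^5 = 0.010113
The M+4 peak is largest (0.345596); scaling to 100 gives 22.7 : 75.3 : 100.0 : 66.4 : 22.0 : 2.9.

22.7 : 75.3 : 100.0 : 66.4 : 22.0 : 2.9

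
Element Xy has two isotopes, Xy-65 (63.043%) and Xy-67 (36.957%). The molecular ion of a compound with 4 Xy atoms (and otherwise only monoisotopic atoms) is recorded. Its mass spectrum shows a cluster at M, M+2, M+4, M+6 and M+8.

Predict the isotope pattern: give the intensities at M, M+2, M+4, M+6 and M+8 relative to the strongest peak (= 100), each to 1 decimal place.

Expanding (0.63043 + 0.36957)^4:
P(M) = 0.63043^4 = 0.157960
P(M+2) = 4 × 0.63043^3 × 0.36957^1 = 0.370397
P(M+4) = 6 × 0.63043^2 × 0.36957^2 = 0.325700
P(M+6) = 4 × 0.63043^1 × 0.36957^3 = 0.127288
P(M+8) = 0.36957^4 = 0.018655
The M+2 peak is largest (0.370397); scaling to 100 gives 42.6 : 100.0 : 87.9 : 34.4 : 5.0.

42.6 : 100.0 : 87.9 : 34.4 : 5.0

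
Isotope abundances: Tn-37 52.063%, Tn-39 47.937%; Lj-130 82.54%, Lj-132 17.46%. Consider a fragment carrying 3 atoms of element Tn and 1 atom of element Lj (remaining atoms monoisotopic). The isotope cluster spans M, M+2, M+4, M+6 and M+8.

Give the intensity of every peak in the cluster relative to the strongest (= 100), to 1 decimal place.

32.0 : 95.1 : 100.0 : 42.2 : 5.3

Element Tn pattern (n=3): 0.14111968 : 0.38980776 : 0.35891544 : 0.11015712
Element Lj pattern (n=1): 0.8254 : 0.1746
Convolve the two distributions (both contribute in 2-u steps):
  M: 0.14111968×0.8254 = 0.116480
  M+2: 0.14111968×0.1746 + 0.38980776×0.8254 = 0.346387
  M+4: 0.38980776×0.1746 + 0.35891544×0.8254 = 0.364309
  M+6: 0.35891544×0.1746 + 0.11015712×0.8254 = 0.153590
  M+8: 0.11015712×0.1746 = 0.019233
Scale to base peak (0.364309) = 100: 32.0 : 95.1 : 100.0 : 42.2 : 5.3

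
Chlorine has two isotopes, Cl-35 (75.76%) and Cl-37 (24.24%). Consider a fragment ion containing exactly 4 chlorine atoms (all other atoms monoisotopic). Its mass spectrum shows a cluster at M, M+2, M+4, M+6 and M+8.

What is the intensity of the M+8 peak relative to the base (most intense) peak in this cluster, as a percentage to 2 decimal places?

Binomial terms of (0.7576 + 0.2424)^4: M 0.3294, M+2 0.4216, M+4 0.2023, M+6 0.0432, M+8 0.0035 → M+2 is the base peak.
P(M+2) = C(4,1) × 0.7576^3 × 0.2424^1 = 4 × 0.4348304 × 0.2424 = 0.421612 (base)
P(M+8) = C(4,4) × 0.7576^0 × 0.2424^4 = 1 × 1.0000 × 0.00345247 = 0.003452
Relative intensity = 0.003452 / 0.421612 × 100 = 0.82

0.82%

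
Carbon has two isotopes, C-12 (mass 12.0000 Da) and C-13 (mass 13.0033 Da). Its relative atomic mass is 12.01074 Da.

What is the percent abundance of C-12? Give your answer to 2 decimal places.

Let x be the fractional abundance of C-12; then C-13 has abundance 1 − x.
12.0000·x + 13.0033·(1 − x) = 12.01074
(12.0000 − 13.0033)·x = 12.01074 − 13.0033
x = -0.99256 / -1.0033 = 0.98930 → 98.93% C-12, 1.07% C-13.

98.93%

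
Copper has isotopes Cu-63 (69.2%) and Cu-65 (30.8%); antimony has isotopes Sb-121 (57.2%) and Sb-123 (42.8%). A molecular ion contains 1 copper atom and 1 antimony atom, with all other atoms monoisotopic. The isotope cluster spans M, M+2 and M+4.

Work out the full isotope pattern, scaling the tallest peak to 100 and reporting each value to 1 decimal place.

83.8 : 100.0 : 27.9

Copper pattern (n=1): 0.6920 : 0.3080
Antimony pattern (n=1): 0.5720 : 0.4280
Convolve the two distributions (both contribute in 2-u steps):
  M: 0.6920×0.5720 = 0.395824
  M+2: 0.6920×0.4280 + 0.3080×0.5720 = 0.472352
  M+4: 0.3080×0.4280 = 0.131824
Scale to base peak (0.472352) = 100: 83.8 : 100.0 : 27.9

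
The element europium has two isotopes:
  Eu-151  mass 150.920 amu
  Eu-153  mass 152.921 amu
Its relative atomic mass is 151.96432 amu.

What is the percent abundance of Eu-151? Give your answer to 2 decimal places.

With x = fraction of Eu-151 (so Eu-153 is 1 − x):
150.920·x + 152.921·(1 − x) = 151.96432
(150.920 − 152.921)·x = 151.96432 − 152.921
x = -0.95668 / -2.001 = 0.47810 → 47.81% Eu-151, 52.19% Eu-153.

47.81%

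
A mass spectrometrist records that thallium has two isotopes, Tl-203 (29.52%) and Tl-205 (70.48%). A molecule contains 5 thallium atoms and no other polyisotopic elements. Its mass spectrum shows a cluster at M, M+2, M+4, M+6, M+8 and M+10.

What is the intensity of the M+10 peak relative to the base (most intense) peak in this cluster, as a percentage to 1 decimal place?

(0.2952 + 0.7048)^5 gives M 0.0022, M+2 0.0268, M+4 0.1278, M+6 0.3051, M+8 0.3642, M+10 0.1739; the largest is M+8.
P(M+8) = C(5,4) × 0.2952^1 × 0.7048^4 = 5 × 0.2952 × 0.24675365 = 0.364208 (base)
P(M+10) = C(5,5) × 0.2952^0 × 0.7048^5 = 1 × 1.0000 × 0.17391197 = 0.173912
Relative intensity = 0.173912 / 0.364208 × 100 = 47.8

47.8%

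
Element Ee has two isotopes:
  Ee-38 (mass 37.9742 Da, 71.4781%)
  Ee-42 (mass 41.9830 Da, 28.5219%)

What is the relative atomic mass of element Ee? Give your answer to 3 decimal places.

Average mass = Σ (abundance × isotope mass) = 0.714781 × 37.9742 + 0.285219 × 41.9830
= 27.14324 + 11.97435 = 39.11759 Da

39.118 Da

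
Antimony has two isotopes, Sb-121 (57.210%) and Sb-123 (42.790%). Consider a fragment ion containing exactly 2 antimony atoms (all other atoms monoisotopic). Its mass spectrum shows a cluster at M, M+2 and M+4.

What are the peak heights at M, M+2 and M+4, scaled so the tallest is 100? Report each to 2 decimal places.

Each Sb atom is independently Sb-121 (p = 0.57210) or Sb-123 (q = 0.42790); the cluster is the binomial expansion (p + q)^2.
P(M) = 0.57210^2 = 0.327298
P(M+2) = 2 × 0.57210^1 × 0.42790^1 = 0.489603
P(M+4) = 0.42790^2 = 0.183098
The M+2 peak is largest (0.489603); scaling to 100 gives 66.85 : 100.00 : 37.40.

66.85 : 100.00 : 37.40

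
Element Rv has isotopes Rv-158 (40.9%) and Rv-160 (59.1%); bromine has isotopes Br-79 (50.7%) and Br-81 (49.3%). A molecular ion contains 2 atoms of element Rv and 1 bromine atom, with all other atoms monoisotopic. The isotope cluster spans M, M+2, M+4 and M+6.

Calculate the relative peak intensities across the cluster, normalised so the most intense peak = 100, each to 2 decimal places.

20.42 : 78.85 : 100.00 : 41.45

Element Rv pattern (n=2): 0.167281 : 0.483438 : 0.349281
Bromine pattern (n=1): 0.5070 : 0.4930
Convolve the two distributions (both contribute in 2-u steps):
  M: 0.167281×0.5070 = 0.084811
  M+2: 0.167281×0.4930 + 0.483438×0.5070 = 0.327573
  M+4: 0.483438×0.4930 + 0.349281×0.5070 = 0.415420
  M+6: 0.349281×0.4930 = 0.172196
Scale to base peak (0.415420) = 100: 20.42 : 78.85 : 100.00 : 41.45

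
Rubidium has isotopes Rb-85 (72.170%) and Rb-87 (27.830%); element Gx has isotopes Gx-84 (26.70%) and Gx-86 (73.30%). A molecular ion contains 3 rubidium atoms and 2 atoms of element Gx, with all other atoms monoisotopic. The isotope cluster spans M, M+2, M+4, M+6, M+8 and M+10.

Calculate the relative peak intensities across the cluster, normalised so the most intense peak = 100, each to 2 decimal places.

6.98 : 46.37 : 100.00 : 78.31 : 25.65 : 3.01

Rubidium pattern (n=3): 0.37589809 : 0.43485841 : 0.16768892 : 0.02155458
Element Gx pattern (n=2): 0.071289 : 0.391422 : 0.537289
Convolve the two distributions (both contribute in 2-u steps):
  M: 0.37589809×0.071289 = 0.026797
  M+2: 0.37589809×0.391422 + 0.43485841×0.071289 = 0.178135
  M+4: 0.37589809×0.537289 + 0.43485841×0.391422 + 0.16768892×0.071289 = 0.384133
  M+6: 0.43485841×0.537289 + 0.16768892×0.391422 + 0.02155458×0.071289 = 0.300818
  M+8: 0.16768892×0.537289 + 0.02155458×0.391422 = 0.098534
  M+10: 0.02155458×0.537289 = 0.011581
Scale to base peak (0.384133) = 100: 6.98 : 46.37 : 100.00 : 78.31 : 25.65 : 3.01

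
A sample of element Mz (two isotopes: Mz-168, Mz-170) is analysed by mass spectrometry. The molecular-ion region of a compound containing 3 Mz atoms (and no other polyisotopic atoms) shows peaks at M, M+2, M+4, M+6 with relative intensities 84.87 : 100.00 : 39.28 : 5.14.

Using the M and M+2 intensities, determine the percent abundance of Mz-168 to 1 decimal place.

71.8%

If p is the fraction of Mz that is Mz-168, then I(M+2)/I(M) = [C(3,1)·p^2·(1−p)] / p^3 = 3·(1−p)/p = 100.00/84.87 = 1.1783
(1−p)/p = 1.1783/3 = 0.3928  ⇒  p = 1/(1 + 0.3928) = 0.7180
Mz-168: 71.8%, Mz-170: 28.2%.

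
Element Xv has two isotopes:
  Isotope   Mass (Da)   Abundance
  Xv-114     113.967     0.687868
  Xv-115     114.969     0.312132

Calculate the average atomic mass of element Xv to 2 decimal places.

114.28 Da

The abundance-weighted mean is 0.687868 × 113.967 + 0.312132 × 114.969
= 78.3943 + 35.8855 = 114.2798 Da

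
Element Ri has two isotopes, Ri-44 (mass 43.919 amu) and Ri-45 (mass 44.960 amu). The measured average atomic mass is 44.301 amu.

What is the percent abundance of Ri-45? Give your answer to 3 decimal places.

36.695%

Writing the weighted mean with unknown fraction x of Ri-44:
43.919·x + 44.960·(1 − x) = 44.301
(43.919 − 44.960)·x = 44.301 − 44.960
x = -0.659 / -1.041 = 0.63305 → 63.305% Ri-44, 36.695% Ri-45.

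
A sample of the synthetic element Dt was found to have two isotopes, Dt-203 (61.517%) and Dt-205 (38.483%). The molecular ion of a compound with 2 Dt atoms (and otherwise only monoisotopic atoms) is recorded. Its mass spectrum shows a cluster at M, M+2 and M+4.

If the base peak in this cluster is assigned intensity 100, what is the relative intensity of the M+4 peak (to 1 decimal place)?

(0.61517 + 0.38483)^2 gives M 0.3784, M+2 0.4735, M+4 0.1481; the largest is M+2.
P(M+2) = C(2,1) × 0.61517^1 × 0.38483^1 = 2 × 0.61517 × 0.38483 = 0.473472 (base)
P(M+4) = C(2,2) × 0.61517^0 × 0.38483^2 = 1 × 1.0000 × 0.14809413 = 0.148094
Relative intensity = 0.148094 / 0.473472 × 100 = 31.3

31.3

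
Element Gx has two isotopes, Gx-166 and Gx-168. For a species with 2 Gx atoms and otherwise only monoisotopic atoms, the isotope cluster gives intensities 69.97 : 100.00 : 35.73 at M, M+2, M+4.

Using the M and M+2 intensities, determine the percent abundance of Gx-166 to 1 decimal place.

58.3%

If p is the fraction of Gx that is Gx-166, then I(M+2)/I(M) = [C(2,1)·p^1·(1−p)] / p^2 = 2·(1−p)/p = 100.00/69.97 = 1.4292
(1−p)/p = 1.4292/2 = 0.7146  ⇒  p = 1/(1 + 0.7146) = 0.5832
Gx-166: 58.3%, Gx-168: 41.7%.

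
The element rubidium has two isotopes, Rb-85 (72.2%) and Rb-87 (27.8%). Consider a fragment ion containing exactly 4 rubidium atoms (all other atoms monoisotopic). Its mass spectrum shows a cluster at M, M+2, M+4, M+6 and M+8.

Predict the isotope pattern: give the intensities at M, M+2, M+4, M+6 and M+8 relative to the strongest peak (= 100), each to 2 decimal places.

64.93 : 100.00 : 57.76 : 14.83 : 1.43

Each Rb atom is independently Rb-85 (p = 0.722) or Rb-87 (q = 0.278); the cluster is the binomial expansion (p + q)^4.
P(M) = 0.722^4 = 0.271737
P(M+2) = 4 × 0.722^3 × 0.278^1 = 0.418520
P(M+4) = 6 × 0.722^2 × 0.278^2 = 0.241721
P(M+6) = 4 × 0.722^1 × 0.278^3 = 0.062049
P(M+8) = 0.278^4 = 0.005973
The M+2 peak is largest (0.418520); scaling to 100 gives 64.93 : 100.00 : 57.76 : 14.83 : 1.43.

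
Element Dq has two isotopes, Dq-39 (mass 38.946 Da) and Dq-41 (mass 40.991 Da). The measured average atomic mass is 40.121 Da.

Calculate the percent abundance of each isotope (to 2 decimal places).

Let x be the fractional abundance of Dq-39; then Dq-41 has abundance 1 − x.
38.946·x + 40.991·(1 − x) = 40.121
(38.946 − 40.991)·x = 40.121 − 40.991
x = -0.870 / -2.045 = 0.42543 → 42.54% Dq-39, 57.46% Dq-41.

Dq-39: 42.54%, Dq-41: 57.46%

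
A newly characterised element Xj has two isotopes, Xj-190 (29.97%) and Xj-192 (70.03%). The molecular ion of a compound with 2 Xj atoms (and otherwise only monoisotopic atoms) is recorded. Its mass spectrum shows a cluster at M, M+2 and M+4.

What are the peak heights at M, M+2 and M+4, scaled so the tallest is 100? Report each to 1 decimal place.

Expanding (0.2997 + 0.7003)^2:
P(M) = 0.2997^2 = 0.089820
P(M+2) = 2 × 0.2997^1 × 0.7003^1 = 0.419760
P(M+4) = 0.7003^2 = 0.490420
The M+4 peak is largest (0.490420); scaling to 100 gives 18.3 : 85.6 : 100.0.

18.3 : 85.6 : 100.0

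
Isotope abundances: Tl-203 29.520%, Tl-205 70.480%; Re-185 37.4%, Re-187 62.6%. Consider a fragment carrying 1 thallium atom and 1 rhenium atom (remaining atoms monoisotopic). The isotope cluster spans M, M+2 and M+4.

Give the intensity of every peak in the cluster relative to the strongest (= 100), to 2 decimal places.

24.62 : 100.00 : 98.40

Thallium pattern (n=1): 0.2952 : 0.7048
Rhenium pattern (n=1): 0.3740 : 0.6260
Convolve the two distributions (both contribute in 2-u steps):
  M: 0.2952×0.3740 = 0.110405
  M+2: 0.2952×0.6260 + 0.7048×0.3740 = 0.448390
  M+4: 0.7048×0.6260 = 0.441205
Scale to base peak (0.448390) = 100: 24.62 : 100.00 : 98.40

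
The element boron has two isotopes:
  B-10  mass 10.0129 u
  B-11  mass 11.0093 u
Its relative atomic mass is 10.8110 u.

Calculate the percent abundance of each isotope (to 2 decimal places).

Writing the weighted mean with unknown fraction x of B-10:
10.0129·x + 11.0093·(1 − x) = 10.8110
(10.0129 − 11.0093)·x = 10.8110 − 11.0093
x = -0.1983 / -0.9964 = 0.19902 → 19.90% B-10, 80.10% B-11.

B-10: 19.90%, B-11: 80.10%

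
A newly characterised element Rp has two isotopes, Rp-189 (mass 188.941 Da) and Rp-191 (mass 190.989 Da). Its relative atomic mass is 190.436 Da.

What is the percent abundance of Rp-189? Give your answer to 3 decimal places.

27.002%

Writing the weighted mean with unknown fraction x of Rp-189:
188.941·x + 190.989·(1 − x) = 190.436
(188.941 − 190.989)·x = 190.436 − 190.989
x = -0.553 / -2.048 = 0.27002 → 27.002% Rp-189, 72.998% Rp-191.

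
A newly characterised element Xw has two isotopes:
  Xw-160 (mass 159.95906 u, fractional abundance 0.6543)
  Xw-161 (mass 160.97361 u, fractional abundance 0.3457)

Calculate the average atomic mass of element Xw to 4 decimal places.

160.3098 u

Ar = Σ fᵢ·mᵢ = 0.6543 × 159.95906 + 0.3457 × 160.97361
= 104.661213 + 55.648577 = 160.309790 u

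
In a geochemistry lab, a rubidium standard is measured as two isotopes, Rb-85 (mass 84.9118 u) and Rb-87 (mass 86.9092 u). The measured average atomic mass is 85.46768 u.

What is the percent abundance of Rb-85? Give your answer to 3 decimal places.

With x = fraction of Rb-85 (so Rb-87 is 1 − x):
84.9118·x + 86.9092·(1 − x) = 85.46768
(84.9118 − 86.9092)·x = 85.46768 − 86.9092
x = -1.44152 / -1.9974 = 0.72170 → 72.170% Rb-85, 27.830% Rb-87.

72.170%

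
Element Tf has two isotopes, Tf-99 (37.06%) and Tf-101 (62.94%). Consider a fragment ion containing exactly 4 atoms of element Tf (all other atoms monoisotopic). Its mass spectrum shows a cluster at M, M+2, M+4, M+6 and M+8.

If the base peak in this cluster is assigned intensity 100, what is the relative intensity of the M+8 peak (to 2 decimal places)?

Term probabilities: M 0.0189, M+2 0.1281, M+4 0.3264, M+6 0.3696, M+8 0.1569. Base peak = M+6.
P(M+6) = C(4,3) × 0.3706^1 × 0.6294^3 = 4 × 0.3706 × 0.24933326 = 0.369612 (base)
P(M+8) = C(4,4) × 0.3706^0 × 0.6294^4 = 1 × 1.0000 × 0.15693035 = 0.156930
Relative intensity = 0.156930 / 0.369612 × 100 = 42.46

42.46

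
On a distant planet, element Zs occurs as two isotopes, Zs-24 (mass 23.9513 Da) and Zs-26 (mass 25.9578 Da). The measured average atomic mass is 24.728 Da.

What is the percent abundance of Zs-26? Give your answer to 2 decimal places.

Let x be the fractional abundance of Zs-24; then Zs-26 has abundance 1 − x.
23.9513·x + 25.9578·(1 − x) = 24.728
(23.9513 − 25.9578)·x = 24.728 − 25.9578
x = -1.2298 / -2.0065 = 0.61291 → 61.29% Zs-24, 38.71% Zs-26.

38.71%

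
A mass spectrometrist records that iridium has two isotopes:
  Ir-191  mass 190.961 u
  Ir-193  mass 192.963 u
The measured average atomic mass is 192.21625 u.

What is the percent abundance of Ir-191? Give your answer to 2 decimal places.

37.30%

Writing the weighted mean with unknown fraction x of Ir-191:
190.961·x + 192.963·(1 − x) = 192.21625
(190.961 − 192.963)·x = 192.21625 − 192.963
x = -0.74675 / -2.002 = 0.37300 → 37.30% Ir-191, 62.70% Ir-193.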